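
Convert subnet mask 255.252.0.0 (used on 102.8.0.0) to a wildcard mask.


Subnet mask: 255.252.0.0
Wildcard = 255.255.255.255 - subnet mask
255 - 255 = 0
255 - 252 = 3
255 - 0 = 255
255 - 0 = 255
Wildcard: 0.3.255.255


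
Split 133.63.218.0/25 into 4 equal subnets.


New prefix = 25 + 2 = 27
Each subnet has 32 addresses
  133.63.218.0/27
  133.63.218.32/27
  133.63.218.64/27
  133.63.218.96/27
Subnets: 133.63.218.0/27, 133.63.218.32/27, 133.63.218.64/27, 133.63.218.96/27


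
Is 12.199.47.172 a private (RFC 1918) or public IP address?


RFC 1918 private ranges:
  10.0.0.0/8 (10.0.0.0 - 10.255.255.255)
  172.16.0.0/12 (172.16.0.0 - 172.31.255.255)
  192.168.0.0/16 (192.168.0.0 - 192.168.255.255)
Public (not in any RFC 1918 range)


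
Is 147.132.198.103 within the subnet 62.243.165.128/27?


Subnet network: 62.243.165.128
Test IP AND mask: 147.132.198.96
No, 147.132.198.103 is not in 62.243.165.128/27


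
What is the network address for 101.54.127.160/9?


IP:   01100101.00110110.01111111.10100000
Mask: 11111111.10000000.00000000.00000000
AND operation:
Net:  01100101.00000000.00000000.00000000
Network: 101.0.0.0/9


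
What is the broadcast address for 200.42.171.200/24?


Network: 200.42.171.0/24
Host bits = 8
Set all host bits to 1:
Broadcast: 200.42.171.255


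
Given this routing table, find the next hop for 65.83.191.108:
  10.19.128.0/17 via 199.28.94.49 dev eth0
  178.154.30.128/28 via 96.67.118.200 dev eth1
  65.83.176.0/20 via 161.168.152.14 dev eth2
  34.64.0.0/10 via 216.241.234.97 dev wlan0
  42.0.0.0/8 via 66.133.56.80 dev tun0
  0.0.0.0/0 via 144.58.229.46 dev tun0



Longest prefix match for 65.83.191.108:
  /17 10.19.128.0: no
  /28 178.154.30.128: no
  /20 65.83.176.0: MATCH
  /10 34.64.0.0: no
  /8 42.0.0.0: no
  /0 0.0.0.0: MATCH
Selected: next-hop 161.168.152.14 via eth2 (matched /20)


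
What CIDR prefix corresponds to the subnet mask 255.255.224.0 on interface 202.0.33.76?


Binary: 11111111.11111111.11100000.00000000
Count leading 1s
Prefix: /19


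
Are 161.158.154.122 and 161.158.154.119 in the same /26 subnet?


Mask: 255.255.255.192
161.158.154.122 AND mask = 161.158.154.64
161.158.154.119 AND mask = 161.158.154.64
Yes, same subnet (161.158.154.64)


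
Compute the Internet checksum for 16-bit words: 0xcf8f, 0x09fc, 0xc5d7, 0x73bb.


Sum all words (with carry folding):
+ 0xcf8f = 0xcf8f
+ 0x09fc = 0xd98b
+ 0xc5d7 = 0x9f63
+ 0x73bb = 0x131f
One's complement: ~0x131f
Checksum = 0xece0


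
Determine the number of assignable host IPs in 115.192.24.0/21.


Host bits = 32 - 21 = 11
Total addresses = 2^11 = 2048
Usable = total - 2 (network and broadcast)
Usable hosts: 2046


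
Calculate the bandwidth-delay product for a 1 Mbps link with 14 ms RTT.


BDP = bandwidth * RTT
= 1 Mbps * 14 ms
= 1 * 1e6 * 14 / 1000 bits
= 14000 bits
= 1750 bytes
= 1.709 KB
BDP = 14000 bits (1750 bytes)


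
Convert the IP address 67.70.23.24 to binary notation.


67 = 01000011
70 = 01000110
23 = 00010111
24 = 00011000
Binary: 01000011.01000110.00010111.00011000


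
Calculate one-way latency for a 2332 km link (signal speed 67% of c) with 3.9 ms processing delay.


Speed = 0.67 * 3e5 km/s = 201000 km/s
Propagation delay = 2332 / 201000 = 0.0116 s = 11.602 ms
Processing delay = 3.9 ms
Total one-way latency = 15.502 ms


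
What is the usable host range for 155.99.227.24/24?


Network: 155.99.227.0
Broadcast: 155.99.227.255
First usable = network + 1
Last usable = broadcast - 1
Range: 155.99.227.1 to 155.99.227.254


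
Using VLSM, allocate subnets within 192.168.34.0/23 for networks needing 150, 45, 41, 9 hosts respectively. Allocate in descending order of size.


150 hosts -> /24 (254 usable): 192.168.34.0/24
45 hosts -> /26 (62 usable): 192.168.35.0/26
41 hosts -> /26 (62 usable): 192.168.35.64/26
9 hosts -> /28 (14 usable): 192.168.35.128/28
Allocation: 192.168.34.0/24 (150 hosts, 254 usable); 192.168.35.0/26 (45 hosts, 62 usable); 192.168.35.64/26 (41 hosts, 62 usable); 192.168.35.128/28 (9 hosts, 14 usable)


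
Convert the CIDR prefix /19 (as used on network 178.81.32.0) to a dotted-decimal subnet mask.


/19 means 19 network bits, 13 host bits
Binary: 11111111111111111110000000000000
Mask: 255.255.224.0


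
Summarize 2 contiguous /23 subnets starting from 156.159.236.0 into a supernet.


Original prefix: /23
Number of subnets: 2 = 2^1
New prefix = 23 - 1 = 22
Supernet: 156.159.236.0/22


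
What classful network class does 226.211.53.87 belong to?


First octet: 226
Binary: 11100010
1110xxxx -> Class D (224-239)
Class D (multicast), default mask N/A


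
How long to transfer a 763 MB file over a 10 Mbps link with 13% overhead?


Effective throughput = 10 * (1 - 13/100) = 8.7 Mbps
File size in Mb = 763 * 8 = 6104 Mb
Time = 6104 / 8.7
Time = 701.6092 seconds


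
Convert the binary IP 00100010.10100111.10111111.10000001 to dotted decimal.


00100010 = 34
10100111 = 167
10111111 = 191
10000001 = 129
IP: 34.167.191.129


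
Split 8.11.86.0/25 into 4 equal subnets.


New prefix = 25 + 2 = 27
Each subnet has 32 addresses
  8.11.86.0/27
  8.11.86.32/27
  8.11.86.64/27
  8.11.86.96/27
Subnets: 8.11.86.0/27, 8.11.86.32/27, 8.11.86.64/27, 8.11.86.96/27


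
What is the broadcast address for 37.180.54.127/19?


Network: 37.180.32.0/19
Host bits = 13
Set all host bits to 1:
Broadcast: 37.180.63.255


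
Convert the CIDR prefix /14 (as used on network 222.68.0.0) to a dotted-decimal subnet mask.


/14 means 14 network bits, 18 host bits
Binary: 11111111111111000000000000000000
Mask: 255.252.0.0


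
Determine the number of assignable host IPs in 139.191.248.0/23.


Host bits = 32 - 23 = 9
Total addresses = 2^9 = 512
Usable = total - 2 (network and broadcast)
Usable hosts: 510


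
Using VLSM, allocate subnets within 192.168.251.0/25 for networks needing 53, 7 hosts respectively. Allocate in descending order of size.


53 hosts -> /26 (62 usable): 192.168.251.0/26
7 hosts -> /28 (14 usable): 192.168.251.64/28
Allocation: 192.168.251.0/26 (53 hosts, 62 usable); 192.168.251.64/28 (7 hosts, 14 usable)


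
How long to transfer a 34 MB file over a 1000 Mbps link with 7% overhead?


Effective throughput = 1000 * (1 - 7/100) = 930.0 Mbps
File size in Mb = 34 * 8 = 272 Mb
Time = 272 / 930.0
Time = 0.2925 seconds


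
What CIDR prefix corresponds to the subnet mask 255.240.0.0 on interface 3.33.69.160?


Binary: 11111111.11110000.00000000.00000000
Count leading 1s
Prefix: /12


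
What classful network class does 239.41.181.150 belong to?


First octet: 239
Binary: 11101111
1110xxxx -> Class D (224-239)
Class D (multicast), default mask N/A


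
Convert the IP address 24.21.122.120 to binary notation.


24 = 00011000
21 = 00010101
122 = 01111010
120 = 01111000
Binary: 00011000.00010101.01111010.01111000


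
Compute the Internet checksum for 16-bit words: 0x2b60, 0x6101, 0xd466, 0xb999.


Sum all words (with carry folding):
+ 0x2b60 = 0x2b60
+ 0x6101 = 0x8c61
+ 0xd466 = 0x60c8
+ 0xb999 = 0x1a62
One's complement: ~0x1a62
Checksum = 0xe59d


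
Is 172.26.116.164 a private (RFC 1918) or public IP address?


RFC 1918 private ranges:
  10.0.0.0/8 (10.0.0.0 - 10.255.255.255)
  172.16.0.0/12 (172.16.0.0 - 172.31.255.255)
  192.168.0.0/16 (192.168.0.0 - 192.168.255.255)
Private (in 172.16.0.0/12)


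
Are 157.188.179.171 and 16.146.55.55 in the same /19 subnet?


Mask: 255.255.224.0
157.188.179.171 AND mask = 157.188.160.0
16.146.55.55 AND mask = 16.146.32.0
No, different subnets (157.188.160.0 vs 16.146.32.0)


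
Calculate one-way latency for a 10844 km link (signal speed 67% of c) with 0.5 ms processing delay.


Speed = 0.67 * 3e5 km/s = 201000 km/s
Propagation delay = 10844 / 201000 = 0.054 s = 53.9502 ms
Processing delay = 0.5 ms
Total one-way latency = 54.4502 ms


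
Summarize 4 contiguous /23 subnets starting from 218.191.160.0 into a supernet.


Original prefix: /23
Number of subnets: 4 = 2^2
New prefix = 23 - 2 = 21
Supernet: 218.191.160.0/21


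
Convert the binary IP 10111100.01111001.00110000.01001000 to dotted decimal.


10111100 = 188
01111001 = 121
00110000 = 48
01001000 = 72
IP: 188.121.48.72


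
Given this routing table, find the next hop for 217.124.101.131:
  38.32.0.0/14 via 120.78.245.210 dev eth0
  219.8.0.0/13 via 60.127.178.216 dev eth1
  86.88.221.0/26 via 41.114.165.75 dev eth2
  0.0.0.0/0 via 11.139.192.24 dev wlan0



Longest prefix match for 217.124.101.131:
  /14 38.32.0.0: no
  /13 219.8.0.0: no
  /26 86.88.221.0: no
  /0 0.0.0.0: MATCH
Selected: next-hop 11.139.192.24 via wlan0 (matched /0)


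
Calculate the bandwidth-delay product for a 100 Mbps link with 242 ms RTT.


BDP = bandwidth * RTT
= 100 Mbps * 242 ms
= 100 * 1e6 * 242 / 1000 bits
= 24200000 bits
= 3025000 bytes
= 2954.1016 KB
BDP = 24200000 bits (3025000 bytes)


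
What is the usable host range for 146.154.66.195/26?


Network: 146.154.66.192
Broadcast: 146.154.66.255
First usable = network + 1
Last usable = broadcast - 1
Range: 146.154.66.193 to 146.154.66.254


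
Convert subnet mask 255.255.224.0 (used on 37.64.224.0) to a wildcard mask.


Subnet mask: 255.255.224.0
Wildcard = 255.255.255.255 - subnet mask
255 - 255 = 0
255 - 255 = 0
255 - 224 = 31
255 - 0 = 255
Wildcard: 0.0.31.255


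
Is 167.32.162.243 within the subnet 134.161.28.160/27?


Subnet network: 134.161.28.160
Test IP AND mask: 167.32.162.224
No, 167.32.162.243 is not in 134.161.28.160/27


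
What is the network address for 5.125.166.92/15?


IP:   00000101.01111101.10100110.01011100
Mask: 11111111.11111110.00000000.00000000
AND operation:
Net:  00000101.01111100.00000000.00000000
Network: 5.124.0.0/15


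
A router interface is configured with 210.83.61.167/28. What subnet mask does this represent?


/28 means 28 network bits, 4 host bits
Binary: 11111111111111111111111111110000
Mask: 255.255.255.240


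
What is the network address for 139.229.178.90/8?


IP:   10001011.11100101.10110010.01011010
Mask: 11111111.00000000.00000000.00000000
AND operation:
Net:  10001011.00000000.00000000.00000000
Network: 139.0.0.0/8


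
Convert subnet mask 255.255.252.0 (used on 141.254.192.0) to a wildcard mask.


Subnet mask: 255.255.252.0
Wildcard = 255.255.255.255 - subnet mask
255 - 255 = 0
255 - 255 = 0
255 - 252 = 3
255 - 0 = 255
Wildcard: 0.0.3.255


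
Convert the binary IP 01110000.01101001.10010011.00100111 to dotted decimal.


01110000 = 112
01101001 = 105
10010011 = 147
00100111 = 39
IP: 112.105.147.39


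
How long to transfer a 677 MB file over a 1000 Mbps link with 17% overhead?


Effective throughput = 1000 * (1 - 17/100) = 830 Mbps
File size in Mb = 677 * 8 = 5416 Mb
Time = 5416 / 830
Time = 6.5253 seconds


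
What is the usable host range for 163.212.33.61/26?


Network: 163.212.33.0
Broadcast: 163.212.33.63
First usable = network + 1
Last usable = broadcast - 1
Range: 163.212.33.1 to 163.212.33.62


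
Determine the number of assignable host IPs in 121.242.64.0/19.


Host bits = 32 - 19 = 13
Total addresses = 2^13 = 8192
Usable = total - 2 (network and broadcast)
Usable hosts: 8190


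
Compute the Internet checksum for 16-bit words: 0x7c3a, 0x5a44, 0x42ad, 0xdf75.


Sum all words (with carry folding):
+ 0x7c3a = 0x7c3a
+ 0x5a44 = 0xd67e
+ 0x42ad = 0x192c
+ 0xdf75 = 0xf8a1
One's complement: ~0xf8a1
Checksum = 0x075e


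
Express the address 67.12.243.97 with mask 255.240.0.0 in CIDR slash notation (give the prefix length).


Binary: 11111111.11110000.00000000.00000000
Count leading 1s
Prefix: /12


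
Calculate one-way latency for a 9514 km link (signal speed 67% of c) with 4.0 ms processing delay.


Speed = 0.67 * 3e5 km/s = 201000 km/s
Propagation delay = 9514 / 201000 = 0.0473 s = 47.3333 ms
Processing delay = 4.0 ms
Total one-way latency = 51.3333 ms


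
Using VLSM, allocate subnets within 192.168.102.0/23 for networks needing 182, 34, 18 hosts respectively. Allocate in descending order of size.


182 hosts -> /24 (254 usable): 192.168.102.0/24
34 hosts -> /26 (62 usable): 192.168.103.0/26
18 hosts -> /27 (30 usable): 192.168.103.64/27
Allocation: 192.168.102.0/24 (182 hosts, 254 usable); 192.168.103.0/26 (34 hosts, 62 usable); 192.168.103.64/27 (18 hosts, 30 usable)


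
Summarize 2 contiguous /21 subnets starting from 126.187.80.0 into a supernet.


Original prefix: /21
Number of subnets: 2 = 2^1
New prefix = 21 - 1 = 20
Supernet: 126.187.80.0/20


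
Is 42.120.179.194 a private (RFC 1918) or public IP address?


RFC 1918 private ranges:
  10.0.0.0/8 (10.0.0.0 - 10.255.255.255)
  172.16.0.0/12 (172.16.0.0 - 172.31.255.255)
  192.168.0.0/16 (192.168.0.0 - 192.168.255.255)
Public (not in any RFC 1918 range)


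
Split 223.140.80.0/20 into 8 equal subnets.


New prefix = 20 + 3 = 23
Each subnet has 512 addresses
  223.140.80.0/23
  223.140.82.0/23
  223.140.84.0/23
  223.140.86.0/23
  223.140.88.0/23
  223.140.90.0/23
  223.140.92.0/23
  223.140.94.0/23
Subnets: 223.140.80.0/23, 223.140.82.0/23, 223.140.84.0/23, 223.140.86.0/23, 223.140.88.0/23, 223.140.90.0/23, 223.140.92.0/23, 223.140.94.0/23


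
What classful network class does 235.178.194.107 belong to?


First octet: 235
Binary: 11101011
1110xxxx -> Class D (224-239)
Class D (multicast), default mask N/A


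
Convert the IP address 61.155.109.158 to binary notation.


61 = 00111101
155 = 10011011
109 = 01101101
158 = 10011110
Binary: 00111101.10011011.01101101.10011110


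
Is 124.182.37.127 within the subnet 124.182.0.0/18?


Subnet network: 124.182.0.0
Test IP AND mask: 124.182.0.0
Yes, 124.182.37.127 is in 124.182.0.0/18


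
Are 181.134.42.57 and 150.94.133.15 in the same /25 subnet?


Mask: 255.255.255.128
181.134.42.57 AND mask = 181.134.42.0
150.94.133.15 AND mask = 150.94.133.0
No, different subnets (181.134.42.0 vs 150.94.133.0)


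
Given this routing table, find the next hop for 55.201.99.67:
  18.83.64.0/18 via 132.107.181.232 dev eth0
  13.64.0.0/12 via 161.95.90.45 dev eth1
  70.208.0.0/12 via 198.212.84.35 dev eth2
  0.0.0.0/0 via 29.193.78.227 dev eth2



Longest prefix match for 55.201.99.67:
  /18 18.83.64.0: no
  /12 13.64.0.0: no
  /12 70.208.0.0: no
  /0 0.0.0.0: MATCH
Selected: next-hop 29.193.78.227 via eth2 (matched /0)


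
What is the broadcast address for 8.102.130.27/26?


Network: 8.102.130.0/26
Host bits = 6
Set all host bits to 1:
Broadcast: 8.102.130.63


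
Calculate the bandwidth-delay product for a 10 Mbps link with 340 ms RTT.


BDP = bandwidth * RTT
= 10 Mbps * 340 ms
= 10 * 1e6 * 340 / 1000 bits
= 3400000 bits
= 425000 bytes
= 415.0391 KB
BDP = 3400000 bits (425000 bytes)


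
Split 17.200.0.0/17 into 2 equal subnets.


New prefix = 17 + 1 = 18
Each subnet has 16384 addresses
  17.200.0.0/18
  17.200.64.0/18
Subnets: 17.200.0.0/18, 17.200.64.0/18


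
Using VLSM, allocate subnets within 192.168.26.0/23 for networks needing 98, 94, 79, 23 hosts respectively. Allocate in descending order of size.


98 hosts -> /25 (126 usable): 192.168.26.0/25
94 hosts -> /25 (126 usable): 192.168.26.128/25
79 hosts -> /25 (126 usable): 192.168.27.0/25
23 hosts -> /27 (30 usable): 192.168.27.128/27
Allocation: 192.168.26.0/25 (98 hosts, 126 usable); 192.168.26.128/25 (94 hosts, 126 usable); 192.168.27.0/25 (79 hosts, 126 usable); 192.168.27.128/27 (23 hosts, 30 usable)


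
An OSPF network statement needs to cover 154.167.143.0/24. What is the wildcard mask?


Subnet mask: 255.255.255.0
Wildcard = 255.255.255.255 - subnet mask
255 - 255 = 0
255 - 255 = 0
255 - 255 = 0
255 - 0 = 255
Wildcard: 0.0.0.255


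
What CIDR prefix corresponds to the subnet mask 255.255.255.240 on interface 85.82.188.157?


Binary: 11111111.11111111.11111111.11110000
Count leading 1s
Prefix: /28


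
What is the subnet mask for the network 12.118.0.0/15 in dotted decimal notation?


/15 means 15 network bits, 17 host bits
Binary: 11111111111111100000000000000000
Mask: 255.254.0.0


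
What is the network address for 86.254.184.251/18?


IP:   01010110.11111110.10111000.11111011
Mask: 11111111.11111111.11000000.00000000
AND operation:
Net:  01010110.11111110.10000000.00000000
Network: 86.254.128.0/18


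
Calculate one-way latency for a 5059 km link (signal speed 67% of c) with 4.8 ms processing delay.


Speed = 0.67 * 3e5 km/s = 201000 km/s
Propagation delay = 5059 / 201000 = 0.0252 s = 25.1692 ms
Processing delay = 4.8 ms
Total one-way latency = 29.9692 ms


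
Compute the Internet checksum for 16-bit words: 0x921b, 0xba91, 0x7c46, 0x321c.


Sum all words (with carry folding):
+ 0x921b = 0x921b
+ 0xba91 = 0x4cad
+ 0x7c46 = 0xc8f3
+ 0x321c = 0xfb0f
One's complement: ~0xfb0f
Checksum = 0x04f0


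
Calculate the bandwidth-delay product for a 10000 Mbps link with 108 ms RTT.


BDP = bandwidth * RTT
= 10000 Mbps * 108 ms
= 10000 * 1e6 * 108 / 1000 bits
= 1080000000 bits
= 135000000 bytes
= 131835.9375 KB
BDP = 1080000000 bits (135000000 bytes)


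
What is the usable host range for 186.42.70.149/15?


Network: 186.42.0.0
Broadcast: 186.43.255.255
First usable = network + 1
Last usable = broadcast - 1
Range: 186.42.0.1 to 186.43.255.254


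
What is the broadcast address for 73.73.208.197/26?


Network: 73.73.208.192/26
Host bits = 6
Set all host bits to 1:
Broadcast: 73.73.208.255


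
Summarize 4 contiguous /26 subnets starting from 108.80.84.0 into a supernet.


Original prefix: /26
Number of subnets: 4 = 2^2
New prefix = 26 - 2 = 24
Supernet: 108.80.84.0/24


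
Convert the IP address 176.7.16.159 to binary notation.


176 = 10110000
7 = 00000111
16 = 00010000
159 = 10011111
Binary: 10110000.00000111.00010000.10011111


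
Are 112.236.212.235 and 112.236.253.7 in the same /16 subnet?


Mask: 255.255.0.0
112.236.212.235 AND mask = 112.236.0.0
112.236.253.7 AND mask = 112.236.0.0
Yes, same subnet (112.236.0.0)


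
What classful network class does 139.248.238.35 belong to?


First octet: 139
Binary: 10001011
10xxxxxx -> Class B (128-191)
Class B, default mask 255.255.0.0 (/16)


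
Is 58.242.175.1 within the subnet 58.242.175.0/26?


Subnet network: 58.242.175.0
Test IP AND mask: 58.242.175.0
Yes, 58.242.175.1 is in 58.242.175.0/26


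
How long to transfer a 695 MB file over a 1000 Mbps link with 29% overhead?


Effective throughput = 1000 * (1 - 29/100) = 710 Mbps
File size in Mb = 695 * 8 = 5560 Mb
Time = 5560 / 710
Time = 7.831 seconds


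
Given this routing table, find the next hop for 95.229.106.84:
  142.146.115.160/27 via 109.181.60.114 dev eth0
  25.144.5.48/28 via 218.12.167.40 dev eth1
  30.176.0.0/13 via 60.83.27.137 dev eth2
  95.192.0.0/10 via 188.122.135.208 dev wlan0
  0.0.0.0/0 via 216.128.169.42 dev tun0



Longest prefix match for 95.229.106.84:
  /27 142.146.115.160: no
  /28 25.144.5.48: no
  /13 30.176.0.0: no
  /10 95.192.0.0: MATCH
  /0 0.0.0.0: MATCH
Selected: next-hop 188.122.135.208 via wlan0 (matched /10)


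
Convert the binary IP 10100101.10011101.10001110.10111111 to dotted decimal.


10100101 = 165
10011101 = 157
10001110 = 142
10111111 = 191
IP: 165.157.142.191


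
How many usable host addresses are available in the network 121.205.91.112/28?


Host bits = 32 - 28 = 4
Total addresses = 2^4 = 16
Usable = total - 2 (network and broadcast)
Usable hosts: 14


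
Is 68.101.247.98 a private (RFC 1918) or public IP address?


RFC 1918 private ranges:
  10.0.0.0/8 (10.0.0.0 - 10.255.255.255)
  172.16.0.0/12 (172.16.0.0 - 172.31.255.255)
  192.168.0.0/16 (192.168.0.0 - 192.168.255.255)
Public (not in any RFC 1918 range)


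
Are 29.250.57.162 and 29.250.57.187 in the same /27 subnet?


Mask: 255.255.255.224
29.250.57.162 AND mask = 29.250.57.160
29.250.57.187 AND mask = 29.250.57.160
Yes, same subnet (29.250.57.160)


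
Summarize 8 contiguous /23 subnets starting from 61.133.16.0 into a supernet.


Original prefix: /23
Number of subnets: 8 = 2^3
New prefix = 23 - 3 = 20
Supernet: 61.133.16.0/20


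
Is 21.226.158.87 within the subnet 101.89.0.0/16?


Subnet network: 101.89.0.0
Test IP AND mask: 21.226.0.0
No, 21.226.158.87 is not in 101.89.0.0/16


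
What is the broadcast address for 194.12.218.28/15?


Network: 194.12.0.0/15
Host bits = 17
Set all host bits to 1:
Broadcast: 194.13.255.255


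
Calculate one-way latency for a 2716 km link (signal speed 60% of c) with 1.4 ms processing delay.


Speed = 0.6 * 3e5 km/s = 180000 km/s
Propagation delay = 2716 / 180000 = 0.0151 s = 15.0889 ms
Processing delay = 1.4 ms
Total one-way latency = 16.4889 ms


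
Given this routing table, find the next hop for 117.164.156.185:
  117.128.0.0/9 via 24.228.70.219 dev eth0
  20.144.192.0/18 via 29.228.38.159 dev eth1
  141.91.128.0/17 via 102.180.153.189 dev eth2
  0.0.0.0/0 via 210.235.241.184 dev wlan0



Longest prefix match for 117.164.156.185:
  /9 117.128.0.0: MATCH
  /18 20.144.192.0: no
  /17 141.91.128.0: no
  /0 0.0.0.0: MATCH
Selected: next-hop 24.228.70.219 via eth0 (matched /9)


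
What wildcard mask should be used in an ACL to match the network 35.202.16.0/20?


Subnet mask: 255.255.240.0
Wildcard = 255.255.255.255 - subnet mask
255 - 255 = 0
255 - 255 = 0
255 - 240 = 15
255 - 0 = 255
Wildcard: 0.0.15.255


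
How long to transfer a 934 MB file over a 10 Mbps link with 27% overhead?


Effective throughput = 10 * (1 - 27/100) = 7.3 Mbps
File size in Mb = 934 * 8 = 7472 Mb
Time = 7472 / 7.3
Time = 1023.5616 seconds


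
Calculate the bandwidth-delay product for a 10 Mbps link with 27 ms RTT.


BDP = bandwidth * RTT
= 10 Mbps * 27 ms
= 10 * 1e6 * 27 / 1000 bits
= 270000 bits
= 33750 bytes
= 32.959 KB
BDP = 270000 bits (33750 bytes)


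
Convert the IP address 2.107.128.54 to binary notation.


2 = 00000010
107 = 01101011
128 = 10000000
54 = 00110110
Binary: 00000010.01101011.10000000.00110110


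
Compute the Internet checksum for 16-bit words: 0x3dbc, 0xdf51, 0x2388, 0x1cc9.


Sum all words (with carry folding):
+ 0x3dbc = 0x3dbc
+ 0xdf51 = 0x1d0e
+ 0x2388 = 0x4096
+ 0x1cc9 = 0x5d5f
One's complement: ~0x5d5f
Checksum = 0xa2a0


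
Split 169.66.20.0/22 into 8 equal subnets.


New prefix = 22 + 3 = 25
Each subnet has 128 addresses
  169.66.20.0/25
  169.66.20.128/25
  169.66.21.0/25
  169.66.21.128/25
  169.66.22.0/25
  169.66.22.128/25
  169.66.23.0/25
  169.66.23.128/25
Subnets: 169.66.20.0/25, 169.66.20.128/25, 169.66.21.0/25, 169.66.21.128/25, 169.66.22.0/25, 169.66.22.128/25, 169.66.23.0/25, 169.66.23.128/25


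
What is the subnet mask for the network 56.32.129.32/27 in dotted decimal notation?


/27 means 27 network bits, 5 host bits
Binary: 11111111111111111111111111100000
Mask: 255.255.255.224


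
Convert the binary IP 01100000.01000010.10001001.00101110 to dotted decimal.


01100000 = 96
01000010 = 66
10001001 = 137
00101110 = 46
IP: 96.66.137.46


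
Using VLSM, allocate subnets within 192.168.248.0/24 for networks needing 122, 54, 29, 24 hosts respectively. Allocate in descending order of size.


122 hosts -> /25 (126 usable): 192.168.248.0/25
54 hosts -> /26 (62 usable): 192.168.248.128/26
29 hosts -> /27 (30 usable): 192.168.248.192/27
24 hosts -> /27 (30 usable): 192.168.248.224/27
Allocation: 192.168.248.0/25 (122 hosts, 126 usable); 192.168.248.128/26 (54 hosts, 62 usable); 192.168.248.192/27 (29 hosts, 30 usable); 192.168.248.224/27 (24 hosts, 30 usable)


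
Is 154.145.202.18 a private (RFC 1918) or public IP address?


RFC 1918 private ranges:
  10.0.0.0/8 (10.0.0.0 - 10.255.255.255)
  172.16.0.0/12 (172.16.0.0 - 172.31.255.255)
  192.168.0.0/16 (192.168.0.0 - 192.168.255.255)
Public (not in any RFC 1918 range)


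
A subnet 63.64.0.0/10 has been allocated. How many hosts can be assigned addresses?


Host bits = 32 - 10 = 22
Total addresses = 2^22 = 4194304
Usable = total - 2 (network and broadcast)
Usable hosts: 4194302


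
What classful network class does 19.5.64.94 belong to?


First octet: 19
Binary: 00010011
0xxxxxxx -> Class A (1-126)
Class A, default mask 255.0.0.0 (/8)


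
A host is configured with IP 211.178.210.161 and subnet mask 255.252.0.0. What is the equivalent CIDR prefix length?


Binary: 11111111.11111100.00000000.00000000
Count leading 1s
Prefix: /14


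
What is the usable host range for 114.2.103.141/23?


Network: 114.2.102.0
Broadcast: 114.2.103.255
First usable = network + 1
Last usable = broadcast - 1
Range: 114.2.102.1 to 114.2.103.254


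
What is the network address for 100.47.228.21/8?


IP:   01100100.00101111.11100100.00010101
Mask: 11111111.00000000.00000000.00000000
AND operation:
Net:  01100100.00000000.00000000.00000000
Network: 100.0.0.0/8


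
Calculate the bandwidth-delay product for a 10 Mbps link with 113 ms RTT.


BDP = bandwidth * RTT
= 10 Mbps * 113 ms
= 10 * 1e6 * 113 / 1000 bits
= 1130000 bits
= 141250 bytes
= 137.9395 KB
BDP = 1130000 bits (141250 bytes)


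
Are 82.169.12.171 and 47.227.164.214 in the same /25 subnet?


Mask: 255.255.255.128
82.169.12.171 AND mask = 82.169.12.128
47.227.164.214 AND mask = 47.227.164.128
No, different subnets (82.169.12.128 vs 47.227.164.128)


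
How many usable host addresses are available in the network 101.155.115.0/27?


Host bits = 32 - 27 = 5
Total addresses = 2^5 = 32
Usable = total - 2 (network and broadcast)
Usable hosts: 30


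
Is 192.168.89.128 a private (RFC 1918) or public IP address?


RFC 1918 private ranges:
  10.0.0.0/8 (10.0.0.0 - 10.255.255.255)
  172.16.0.0/12 (172.16.0.0 - 172.31.255.255)
  192.168.0.0/16 (192.168.0.0 - 192.168.255.255)
Private (in 192.168.0.0/16)


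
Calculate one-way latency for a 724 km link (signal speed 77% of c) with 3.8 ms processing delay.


Speed = 0.77 * 3e5 km/s = 231000 km/s
Propagation delay = 724 / 231000 = 0.0031 s = 3.1342 ms
Processing delay = 3.8 ms
Total one-way latency = 6.9342 ms


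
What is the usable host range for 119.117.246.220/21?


Network: 119.117.240.0
Broadcast: 119.117.247.255
First usable = network + 1
Last usable = broadcast - 1
Range: 119.117.240.1 to 119.117.247.254


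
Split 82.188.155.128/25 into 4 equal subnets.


New prefix = 25 + 2 = 27
Each subnet has 32 addresses
  82.188.155.128/27
  82.188.155.160/27
  82.188.155.192/27
  82.188.155.224/27
Subnets: 82.188.155.128/27, 82.188.155.160/27, 82.188.155.192/27, 82.188.155.224/27


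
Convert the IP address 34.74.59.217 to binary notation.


34 = 00100010
74 = 01001010
59 = 00111011
217 = 11011001
Binary: 00100010.01001010.00111011.11011001


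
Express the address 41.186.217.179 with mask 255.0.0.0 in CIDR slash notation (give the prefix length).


Binary: 11111111.00000000.00000000.00000000
Count leading 1s
Prefix: /8


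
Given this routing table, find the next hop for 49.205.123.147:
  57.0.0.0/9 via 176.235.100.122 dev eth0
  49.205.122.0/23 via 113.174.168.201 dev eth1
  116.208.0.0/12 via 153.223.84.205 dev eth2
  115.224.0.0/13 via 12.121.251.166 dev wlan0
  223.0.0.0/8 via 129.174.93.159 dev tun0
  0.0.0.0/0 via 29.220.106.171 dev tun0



Longest prefix match for 49.205.123.147:
  /9 57.0.0.0: no
  /23 49.205.122.0: MATCH
  /12 116.208.0.0: no
  /13 115.224.0.0: no
  /8 223.0.0.0: no
  /0 0.0.0.0: MATCH
Selected: next-hop 113.174.168.201 via eth1 (matched /23)


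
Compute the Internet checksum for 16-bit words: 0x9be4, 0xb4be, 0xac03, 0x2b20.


Sum all words (with carry folding):
+ 0x9be4 = 0x9be4
+ 0xb4be = 0x50a3
+ 0xac03 = 0xfca6
+ 0x2b20 = 0x27c7
One's complement: ~0x27c7
Checksum = 0xd838


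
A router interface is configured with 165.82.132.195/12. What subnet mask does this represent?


/12 means 12 network bits, 20 host bits
Binary: 11111111111100000000000000000000
Mask: 255.240.0.0


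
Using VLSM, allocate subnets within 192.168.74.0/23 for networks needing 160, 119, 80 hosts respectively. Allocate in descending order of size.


160 hosts -> /24 (254 usable): 192.168.74.0/24
119 hosts -> /25 (126 usable): 192.168.75.0/25
80 hosts -> /25 (126 usable): 192.168.75.128/25
Allocation: 192.168.74.0/24 (160 hosts, 254 usable); 192.168.75.0/25 (119 hosts, 126 usable); 192.168.75.128/25 (80 hosts, 126 usable)


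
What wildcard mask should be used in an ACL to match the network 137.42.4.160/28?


Subnet mask: 255.255.255.240
Wildcard = 255.255.255.255 - subnet mask
255 - 255 = 0
255 - 255 = 0
255 - 255 = 0
255 - 240 = 15
Wildcard: 0.0.0.15


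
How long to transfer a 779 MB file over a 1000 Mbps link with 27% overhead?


Effective throughput = 1000 * (1 - 27/100) = 730 Mbps
File size in Mb = 779 * 8 = 6232 Mb
Time = 6232 / 730
Time = 8.537 seconds


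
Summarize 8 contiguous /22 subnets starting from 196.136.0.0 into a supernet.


Original prefix: /22
Number of subnets: 8 = 2^3
New prefix = 22 - 3 = 19
Supernet: 196.136.0.0/19


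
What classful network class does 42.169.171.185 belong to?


First octet: 42
Binary: 00101010
0xxxxxxx -> Class A (1-126)
Class A, default mask 255.0.0.0 (/8)


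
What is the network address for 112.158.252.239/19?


IP:   01110000.10011110.11111100.11101111
Mask: 11111111.11111111.11100000.00000000
AND operation:
Net:  01110000.10011110.11100000.00000000
Network: 112.158.224.0/19


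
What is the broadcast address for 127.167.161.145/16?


Network: 127.167.0.0/16
Host bits = 16
Set all host bits to 1:
Broadcast: 127.167.255.255


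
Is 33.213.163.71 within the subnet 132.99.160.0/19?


Subnet network: 132.99.160.0
Test IP AND mask: 33.213.160.0
No, 33.213.163.71 is not in 132.99.160.0/19


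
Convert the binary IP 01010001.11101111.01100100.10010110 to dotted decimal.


01010001 = 81
11101111 = 239
01100100 = 100
10010110 = 150
IP: 81.239.100.150


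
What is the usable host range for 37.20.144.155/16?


Network: 37.20.0.0
Broadcast: 37.20.255.255
First usable = network + 1
Last usable = broadcast - 1
Range: 37.20.0.1 to 37.20.255.254


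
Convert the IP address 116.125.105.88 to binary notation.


116 = 01110100
125 = 01111101
105 = 01101001
88 = 01011000
Binary: 01110100.01111101.01101001.01011000


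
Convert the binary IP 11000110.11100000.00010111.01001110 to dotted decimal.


11000110 = 198
11100000 = 224
00010111 = 23
01001110 = 78
IP: 198.224.23.78


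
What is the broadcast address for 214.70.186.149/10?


Network: 214.64.0.0/10
Host bits = 22
Set all host bits to 1:
Broadcast: 214.127.255.255


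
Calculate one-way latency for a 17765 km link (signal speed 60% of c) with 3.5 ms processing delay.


Speed = 0.6 * 3e5 km/s = 180000 km/s
Propagation delay = 17765 / 180000 = 0.0987 s = 98.6944 ms
Processing delay = 3.5 ms
Total one-way latency = 102.1944 ms


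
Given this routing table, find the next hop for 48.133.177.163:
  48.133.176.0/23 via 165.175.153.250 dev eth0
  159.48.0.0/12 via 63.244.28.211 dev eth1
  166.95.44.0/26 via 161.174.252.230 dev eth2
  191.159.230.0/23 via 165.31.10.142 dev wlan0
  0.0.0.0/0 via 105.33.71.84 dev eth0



Longest prefix match for 48.133.177.163:
  /23 48.133.176.0: MATCH
  /12 159.48.0.0: no
  /26 166.95.44.0: no
  /23 191.159.230.0: no
  /0 0.0.0.0: MATCH
Selected: next-hop 165.175.153.250 via eth0 (matched /23)


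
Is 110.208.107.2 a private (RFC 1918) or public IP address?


RFC 1918 private ranges:
  10.0.0.0/8 (10.0.0.0 - 10.255.255.255)
  172.16.0.0/12 (172.16.0.0 - 172.31.255.255)
  192.168.0.0/16 (192.168.0.0 - 192.168.255.255)
Public (not in any RFC 1918 range)


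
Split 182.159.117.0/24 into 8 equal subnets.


New prefix = 24 + 3 = 27
Each subnet has 32 addresses
  182.159.117.0/27
  182.159.117.32/27
  182.159.117.64/27
  182.159.117.96/27
  182.159.117.128/27
  182.159.117.160/27
  182.159.117.192/27
  182.159.117.224/27
Subnets: 182.159.117.0/27, 182.159.117.32/27, 182.159.117.64/27, 182.159.117.96/27, 182.159.117.128/27, 182.159.117.160/27, 182.159.117.192/27, 182.159.117.224/27


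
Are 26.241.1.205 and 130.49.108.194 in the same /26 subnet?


Mask: 255.255.255.192
26.241.1.205 AND mask = 26.241.1.192
130.49.108.194 AND mask = 130.49.108.192
No, different subnets (26.241.1.192 vs 130.49.108.192)


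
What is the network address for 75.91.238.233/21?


IP:   01001011.01011011.11101110.11101001
Mask: 11111111.11111111.11111000.00000000
AND operation:
Net:  01001011.01011011.11101000.00000000
Network: 75.91.232.0/21


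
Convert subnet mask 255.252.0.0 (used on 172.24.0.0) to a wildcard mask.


Subnet mask: 255.252.0.0
Wildcard = 255.255.255.255 - subnet mask
255 - 255 = 0
255 - 252 = 3
255 - 0 = 255
255 - 0 = 255
Wildcard: 0.3.255.255


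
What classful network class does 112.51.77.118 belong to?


First octet: 112
Binary: 01110000
0xxxxxxx -> Class A (1-126)
Class A, default mask 255.0.0.0 (/8)


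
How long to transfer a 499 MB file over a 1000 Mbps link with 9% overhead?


Effective throughput = 1000 * (1 - 9/100) = 910 Mbps
File size in Mb = 499 * 8 = 3992 Mb
Time = 3992 / 910
Time = 4.3868 seconds


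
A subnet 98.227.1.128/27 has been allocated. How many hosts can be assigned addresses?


Host bits = 32 - 27 = 5
Total addresses = 2^5 = 32
Usable = total - 2 (network and broadcast)
Usable hosts: 30


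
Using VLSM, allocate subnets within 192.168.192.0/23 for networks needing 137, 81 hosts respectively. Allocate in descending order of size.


137 hosts -> /24 (254 usable): 192.168.192.0/24
81 hosts -> /25 (126 usable): 192.168.193.0/25
Allocation: 192.168.192.0/24 (137 hosts, 254 usable); 192.168.193.0/25 (81 hosts, 126 usable)


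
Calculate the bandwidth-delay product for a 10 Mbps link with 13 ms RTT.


BDP = bandwidth * RTT
= 10 Mbps * 13 ms
= 10 * 1e6 * 13 / 1000 bits
= 130000 bits
= 16250 bytes
= 15.8691 KB
BDP = 130000 bits (16250 bytes)


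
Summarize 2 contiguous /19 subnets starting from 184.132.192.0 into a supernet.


Original prefix: /19
Number of subnets: 2 = 2^1
New prefix = 19 - 1 = 18
Supernet: 184.132.192.0/18


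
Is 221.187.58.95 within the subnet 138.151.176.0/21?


Subnet network: 138.151.176.0
Test IP AND mask: 221.187.56.0
No, 221.187.58.95 is not in 138.151.176.0/21


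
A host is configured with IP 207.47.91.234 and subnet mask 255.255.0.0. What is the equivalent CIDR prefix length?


Binary: 11111111.11111111.00000000.00000000
Count leading 1s
Prefix: /16


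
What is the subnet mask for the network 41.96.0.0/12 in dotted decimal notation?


/12 means 12 network bits, 20 host bits
Binary: 11111111111100000000000000000000
Mask: 255.240.0.0


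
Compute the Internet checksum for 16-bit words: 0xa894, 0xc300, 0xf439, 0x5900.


Sum all words (with carry folding):
+ 0xa894 = 0xa894
+ 0xc300 = 0x6b95
+ 0xf439 = 0x5fcf
+ 0x5900 = 0xb8cf
One's complement: ~0xb8cf
Checksum = 0x4730


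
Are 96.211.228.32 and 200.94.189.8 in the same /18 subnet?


Mask: 255.255.192.0
96.211.228.32 AND mask = 96.211.192.0
200.94.189.8 AND mask = 200.94.128.0
No, different subnets (96.211.192.0 vs 200.94.128.0)


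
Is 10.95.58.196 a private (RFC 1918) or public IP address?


RFC 1918 private ranges:
  10.0.0.0/8 (10.0.0.0 - 10.255.255.255)
  172.16.0.0/12 (172.16.0.0 - 172.31.255.255)
  192.168.0.0/16 (192.168.0.0 - 192.168.255.255)
Private (in 10.0.0.0/8)


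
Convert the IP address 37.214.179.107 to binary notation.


37 = 00100101
214 = 11010110
179 = 10110011
107 = 01101011
Binary: 00100101.11010110.10110011.01101011


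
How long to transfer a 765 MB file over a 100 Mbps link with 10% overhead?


Effective throughput = 100 * (1 - 10/100) = 90 Mbps
File size in Mb = 765 * 8 = 6120 Mb
Time = 6120 / 90
Time = 68 seconds


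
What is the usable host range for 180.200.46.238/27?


Network: 180.200.46.224
Broadcast: 180.200.46.255
First usable = network + 1
Last usable = broadcast - 1
Range: 180.200.46.225 to 180.200.46.254


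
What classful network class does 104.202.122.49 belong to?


First octet: 104
Binary: 01101000
0xxxxxxx -> Class A (1-126)
Class A, default mask 255.0.0.0 (/8)


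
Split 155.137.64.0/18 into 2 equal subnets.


New prefix = 18 + 1 = 19
Each subnet has 8192 addresses
  155.137.64.0/19
  155.137.96.0/19
Subnets: 155.137.64.0/19, 155.137.96.0/19


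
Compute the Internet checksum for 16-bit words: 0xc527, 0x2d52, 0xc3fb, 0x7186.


Sum all words (with carry folding):
+ 0xc527 = 0xc527
+ 0x2d52 = 0xf279
+ 0xc3fb = 0xb675
+ 0x7186 = 0x27fc
One's complement: ~0x27fc
Checksum = 0xd803


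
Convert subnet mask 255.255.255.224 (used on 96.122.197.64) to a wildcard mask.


Subnet mask: 255.255.255.224
Wildcard = 255.255.255.255 - subnet mask
255 - 255 = 0
255 - 255 = 0
255 - 255 = 0
255 - 224 = 31
Wildcard: 0.0.0.31


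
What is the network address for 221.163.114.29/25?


IP:   11011101.10100011.01110010.00011101
Mask: 11111111.11111111.11111111.10000000
AND operation:
Net:  11011101.10100011.01110010.00000000
Network: 221.163.114.0/25


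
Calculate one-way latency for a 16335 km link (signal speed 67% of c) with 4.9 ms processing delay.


Speed = 0.67 * 3e5 km/s = 201000 km/s
Propagation delay = 16335 / 201000 = 0.0813 s = 81.2687 ms
Processing delay = 4.9 ms
Total one-way latency = 86.1687 ms


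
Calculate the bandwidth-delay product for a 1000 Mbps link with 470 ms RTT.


BDP = bandwidth * RTT
= 1000 Mbps * 470 ms
= 1000 * 1e6 * 470 / 1000 bits
= 470000000 bits
= 58750000 bytes
= 57373.0469 KB
BDP = 470000000 bits (58750000 bytes)


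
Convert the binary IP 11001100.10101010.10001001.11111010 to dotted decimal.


11001100 = 204
10101010 = 170
10001001 = 137
11111010 = 250
IP: 204.170.137.250


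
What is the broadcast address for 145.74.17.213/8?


Network: 145.0.0.0/8
Host bits = 24
Set all host bits to 1:
Broadcast: 145.255.255.255


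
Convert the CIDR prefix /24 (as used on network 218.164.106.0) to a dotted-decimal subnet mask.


/24 means 24 network bits, 8 host bits
Binary: 11111111111111111111111100000000
Mask: 255.255.255.0


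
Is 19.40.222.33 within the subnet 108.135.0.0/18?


Subnet network: 108.135.0.0
Test IP AND mask: 19.40.192.0
No, 19.40.222.33 is not in 108.135.0.0/18


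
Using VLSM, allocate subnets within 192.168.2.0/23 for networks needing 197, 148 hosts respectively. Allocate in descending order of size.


197 hosts -> /24 (254 usable): 192.168.2.0/24
148 hosts -> /24 (254 usable): 192.168.3.0/24
Allocation: 192.168.2.0/24 (197 hosts, 254 usable); 192.168.3.0/24 (148 hosts, 254 usable)


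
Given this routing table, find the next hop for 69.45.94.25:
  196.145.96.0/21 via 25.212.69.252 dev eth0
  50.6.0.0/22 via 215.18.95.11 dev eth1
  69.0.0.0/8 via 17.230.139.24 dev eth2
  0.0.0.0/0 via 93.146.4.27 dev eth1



Longest prefix match for 69.45.94.25:
  /21 196.145.96.0: no
  /22 50.6.0.0: no
  /8 69.0.0.0: MATCH
  /0 0.0.0.0: MATCH
Selected: next-hop 17.230.139.24 via eth2 (matched /8)


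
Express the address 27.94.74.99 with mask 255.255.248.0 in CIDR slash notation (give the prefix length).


Binary: 11111111.11111111.11111000.00000000
Count leading 1s
Prefix: /21


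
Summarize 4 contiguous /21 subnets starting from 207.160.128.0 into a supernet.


Original prefix: /21
Number of subnets: 4 = 2^2
New prefix = 21 - 2 = 19
Supernet: 207.160.128.0/19


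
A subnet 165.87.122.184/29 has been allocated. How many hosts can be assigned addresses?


Host bits = 32 - 29 = 3
Total addresses = 2^3 = 8
Usable = total - 2 (network and broadcast)
Usable hosts: 6


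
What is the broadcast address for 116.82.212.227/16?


Network: 116.82.0.0/16
Host bits = 16
Set all host bits to 1:
Broadcast: 116.82.255.255


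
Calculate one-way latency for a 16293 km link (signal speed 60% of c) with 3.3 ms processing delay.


Speed = 0.6 * 3e5 km/s = 180000 km/s
Propagation delay = 16293 / 180000 = 0.0905 s = 90.5167 ms
Processing delay = 3.3 ms
Total one-way latency = 93.8167 ms
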